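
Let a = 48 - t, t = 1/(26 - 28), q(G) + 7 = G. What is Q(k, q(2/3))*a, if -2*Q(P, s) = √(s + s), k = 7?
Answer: -97*I*√114/12 ≈ -86.306*I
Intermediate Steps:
q(G) = -7 + G
Q(P, s) = -√2*√s/2 (Q(P, s) = -√(s + s)/2 = -√2*√s/2)
t = -½ (t = 1/(-2) = -½ ≈ -0.50000)
a = 97/2 (a = 48 - 1*(-½) = 48 + ½ = 97/2 ≈ 48.500)
Q(k, q(2/3))*a = -√2*√(-7 + 2/3)/2*(97/2) = -√2*√(-7 + 2*(⅓))/2*(97/2) = -√2*√(-7 + ⅔)/2*(97/2) = -√2*√(-19/3)/2*(97/2) = -√2*I*√57/3/2*(97/2) = -I*√114/6*(97/2) = -97*I*√114/12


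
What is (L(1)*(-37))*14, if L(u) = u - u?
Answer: 0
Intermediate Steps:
L(u) = 0
(L(1)*(-37))*14 = (0*(-37))*14 = 0*14 = 0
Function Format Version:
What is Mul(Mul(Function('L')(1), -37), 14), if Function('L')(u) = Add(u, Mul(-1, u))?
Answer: 0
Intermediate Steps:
Function('L')(u) = 0
Mul(Mul(Function('L')(1), -37), 14) = Mul(Mul(0, -37), 14) = Mul(0, 14) = 0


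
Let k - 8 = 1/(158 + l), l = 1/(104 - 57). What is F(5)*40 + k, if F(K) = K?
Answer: 1544863/7427 ≈ 208.01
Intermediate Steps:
l = 1/47 ≈ 0.021277
k = 59463/7427 (k = 8 + 1/(158 + 1/47) = 8 + 1/(7427/47) = 8 + 47/7427 = 59463/7427 ≈ 8.0063)
F(5)*40 + k = 5*40 + 59463/7427 = 200 + 59463/7427 = 1544863/7427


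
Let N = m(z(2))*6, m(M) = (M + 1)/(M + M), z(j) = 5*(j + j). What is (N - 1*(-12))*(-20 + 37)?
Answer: 5151/20 ≈ 257.55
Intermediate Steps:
z(j) = 10*j (z(j) = 5*(2*j) = 10*j)
m(M) = (1 + M)/(2*M) (m(M) = (1 + M)/((2*M)) = (1 + M)*(1/(2*M)) = (1 + M)/(2*M))
N = 63/20 (N = ((1 + 10*2)/(2*((10*2))))*6 = ((½)*(1 + 20)/20)*6 = ((½)*(1/20)*21)*6 = (21/40)*6 = 63/20 ≈ 3.1500)
(N - 1*(-12))*(-20 + 37) = (63/20 - 1*(-12))*(-20 + 37) = (63/20 + 12)*17 = (303/20)*17 = 5151/20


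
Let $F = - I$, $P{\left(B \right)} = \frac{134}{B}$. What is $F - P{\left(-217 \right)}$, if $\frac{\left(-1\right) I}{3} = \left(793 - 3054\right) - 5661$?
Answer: $- \frac{5157088}{217} \approx -23765.0$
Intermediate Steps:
$I = 23766$ ($I = - 3 \left(\left(793 - 3054\right) - 5661\right) = - 3 \left(-2261 - 5661\right) = \left(-3\right) \left(-7922\right) = 23766$)
$F = -23766$ ($F = \left(-1\right) 23766 = -23766$)
$F - P{\left(-217 \right)} = -23766 - \frac{134}{-217} = -23766 - 134 \left(- \frac{1}{217}\right) = -23766 - - \frac{134}{217} = -23766 + \frac{134}{217} = - \frac{5157088}{217}$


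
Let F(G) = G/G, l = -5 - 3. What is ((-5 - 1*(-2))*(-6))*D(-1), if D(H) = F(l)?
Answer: 18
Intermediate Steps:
l = -8
F(G) = 1
D(H) = 1
((-5 - 1*(-2))*(-6))*D(-1) = ((-5 - 1*(-2))*(-6))*1 = ((-5 + 2)*(-6))*1 = -3*(-6)*1 = 18*1 = 18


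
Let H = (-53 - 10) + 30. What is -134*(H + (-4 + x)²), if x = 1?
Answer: 3216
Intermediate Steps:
H = -33 (H = -63 + 30 = -33)
-134*(H + (-4 + x)²) = -134*(-33 + (-4 + 1)²) = -134*(-33 + (-3)²) = -134*(-33 + 9) = -134*(-24) = 3216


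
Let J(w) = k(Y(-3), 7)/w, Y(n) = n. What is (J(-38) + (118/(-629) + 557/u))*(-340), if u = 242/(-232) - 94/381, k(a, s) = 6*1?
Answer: 1177740784868/8014903 ≈ 1.4694e+5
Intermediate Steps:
k(a, s) = 6
u = -57005/44196 (u = 242*(-1/232) - 94*1/381 = -121/116 - 94/381 = -57005/44196 ≈ -1.2898)
J(w) = 6/w
(J(-38) + (118/(-629) + 557/u))*(-340) = (6/(-38) + (118/(-629) + 557/(-57005/44196)))*(-340) = (6*(-1/38) + (118*(-1/629) + 557*(-44196/57005)))*(-340) = (-3/19 + (-118/629 - 24617172/57005))*(-340) = (-3/19 - 15490927778/35856145)*(-340) = -294435196217/681266755*(-340) = 1177740784868/8014903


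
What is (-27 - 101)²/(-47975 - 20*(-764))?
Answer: -16384/32695 ≈ -0.50112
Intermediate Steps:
(-27 - 101)²/(-47975 - 20*(-764)) = (-128)²/(-47975 + 15280) = 16384/(-32695) = 16384*(-1/32695) = -16384/32695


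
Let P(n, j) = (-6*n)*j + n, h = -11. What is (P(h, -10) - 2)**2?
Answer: 452929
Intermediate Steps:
P(n, j) = n - 6*j*n (P(n, j) = -6*j*n + n = n - 6*j*n)
(P(h, -10) - 2)**2 = (-11*(1 - 6*(-10)) - 2)**2 = (-11*(1 + 60) - 2)**2 = (-11*61 - 2)**2 = (-671 - 2)**2 = (-673)**2 = 452929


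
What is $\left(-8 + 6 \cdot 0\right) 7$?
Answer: $-56$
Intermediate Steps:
$\left(-8 + 6 \cdot 0\right) 7 = \left(-8 + 0\right) 7 = \left(-8\right) 7 = -56$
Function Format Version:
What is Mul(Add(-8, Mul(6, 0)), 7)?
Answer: -56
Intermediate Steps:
Mul(Add(-8, Mul(6, 0)), 7) = Mul(Add(-8, 0), 7) = Mul(-8, 7) = -56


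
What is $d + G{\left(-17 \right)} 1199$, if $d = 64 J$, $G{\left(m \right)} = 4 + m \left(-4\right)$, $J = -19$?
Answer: $85112$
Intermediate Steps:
$G{\left(m \right)} = 4 - 4 m$
$d = -1216$ ($d = 64 \left(-19\right) = -1216$)
$d + G{\left(-17 \right)} 1199 = -1216 + \left(4 - -68\right) 1199 = -1216 + \left(4 + 68\right) 1199 = -1216 + 72 \cdot 1199 = -1216 + 86328 = 85112$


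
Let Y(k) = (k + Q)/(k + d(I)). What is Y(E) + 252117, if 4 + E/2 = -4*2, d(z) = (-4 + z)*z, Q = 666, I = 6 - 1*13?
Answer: 13362843/53 ≈ 2.5213e+5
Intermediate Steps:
I = -7 (I = 6 - 13 = -7)
d(z) = z*(-4 + z)
E = -24 (E = -8 + 2*(-4*2) = -8 + 2*(-8) = -8 - 16 = -24)
Y(k) = (666 + k)/(77 + k) (Y(k) = (k + 666)/(k - 7*(-4 - 7)) = (666 + k)/(k - 7*(-11)) = (666 + k)/(k + 77) = (666 + k)/(77 + k))
Y(E) + 252117 = (666 - 24)/(77 - 24) + 252117 = 642/53 + 252117 = 13362843/53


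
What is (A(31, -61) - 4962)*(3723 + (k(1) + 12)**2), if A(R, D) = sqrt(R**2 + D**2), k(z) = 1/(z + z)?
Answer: -38497677/2 + 15517*sqrt(4682)/4 ≈ -1.8983e+7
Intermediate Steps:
k(z) = 1/(2*z)
A(R, D) = sqrt(D**2 + R**2)
(A(31, -61) - 4962)*(3723 + (k(1) + 12)**2) = (sqrt((-61)**2 + 31**2) - 4962)*(3723 + ((1/2)/1 + 12)**2) = (sqrt(3721 + 961) - 4962)*(3723 + ((1/2)*1 + 12)**2) = (sqrt(4682) - 4962)*(3723 + (1/2 + 12)**2) = (-4962 + sqrt(4682))*(3723 + (25/2)**2) = (-4962 + sqrt(4682))*(3723 + 625/4) = (-4962 + sqrt(4682))*(15517/4) = -38497677/2 + 15517*sqrt(4682)/4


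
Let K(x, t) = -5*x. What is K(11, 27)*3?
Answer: -165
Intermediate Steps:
K(11, 27)*3 = -5*11*3 = -55*3 = -165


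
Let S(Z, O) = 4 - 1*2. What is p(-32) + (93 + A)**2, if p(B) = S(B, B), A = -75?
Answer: 326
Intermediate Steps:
S(Z, O) = 2 (S(Z, O) = 4 - 2 = 2)
p(B) = 2
p(-32) + (93 + A)**2 = 2 + (93 - 75)**2 = 2 + 18**2 = 2 + 324 = 326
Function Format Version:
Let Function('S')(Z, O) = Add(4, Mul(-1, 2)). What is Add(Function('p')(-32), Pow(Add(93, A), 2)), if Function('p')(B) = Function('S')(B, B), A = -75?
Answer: 326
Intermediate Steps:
Function('S')(Z, O) = 2 (Function('S')(Z, O) = Add(4, -2) = 2)
Function('p')(B) = 2
Add(Function('p')(-32), Pow(Add(93, A), 2)) = Add(2, Pow(Add(93, -75), 2)) = Add(2, Pow(18, 2)) = Add(2, 324) = 326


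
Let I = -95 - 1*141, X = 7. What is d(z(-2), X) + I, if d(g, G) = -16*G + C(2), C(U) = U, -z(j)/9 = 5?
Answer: -346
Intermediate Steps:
z(j) = -45 (z(j) = -9*5 = -45)
I = -236 (I = -95 - 141 = -236)
d(g, G) = 2 - 16*G (d(g, G) = -16*G + 2 = 2 - 16*G)
d(z(-2), X) + I = (2 - 16*7) - 236 = (2 - 112) - 236 = -110 - 236 = -346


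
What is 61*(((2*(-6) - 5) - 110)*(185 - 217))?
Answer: 247904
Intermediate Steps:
61*(((2*(-6) - 5) - 110)*(185 - 217)) = 61*(((-12 - 5) - 110)*(-32)) = 61*((-17 - 110)*(-32)) = 61*(-127*(-32)) = 61*4064 = 247904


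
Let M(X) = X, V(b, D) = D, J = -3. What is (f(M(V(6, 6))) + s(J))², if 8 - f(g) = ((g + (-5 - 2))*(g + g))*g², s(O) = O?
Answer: 190969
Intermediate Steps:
f(g) = 8 - 2*g³*(-7 + g) (f(g) = 8 - (g + (-5 - 2))*(g + g)*g² = 8 - (g - 7)*(2*g)*g² = 8 - (-7 + g)*(2*g)*g² = 8 - 2*g*(-7 + g)*g² = 8 - 2*g³*(-7 + g))
(f(M(V(6, 6))) + s(J))² = ((8 - 2*6⁴ + 14*6³) - 3)² = ((8 - 2*1296 + 14*216) - 3)² = ((8 - 2592 + 3024) - 3)² = (440 - 3)² = 437² = 190969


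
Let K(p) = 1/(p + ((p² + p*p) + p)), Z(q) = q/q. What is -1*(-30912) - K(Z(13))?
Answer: 123647/4 ≈ 30912.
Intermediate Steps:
Z(q) = 1
K(p) = 1/(2*p + 2*p²) (K(p) = 1/(p + ((p² + p²) + p)) = 1/(p + (2*p² + p)) = 1/(p + (p + 2*p²)) = 1/(2*p + 2*p²))
-1*(-30912) - K(Z(13)) = -1*(-30912) - 1/(2*1*(1 + 1)) = 30912 - 1/(2*2) = 30912 - 1*¼ = 30912 - ¼ = 123647/4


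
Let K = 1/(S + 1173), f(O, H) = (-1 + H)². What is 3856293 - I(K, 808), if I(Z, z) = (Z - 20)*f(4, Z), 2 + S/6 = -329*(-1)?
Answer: 118818731198034119/30811485375 ≈ 3.8563e+6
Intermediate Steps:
S = 1962 (S = -12 + 6*(-329*(-1)) = -12 + 6*329 = -12 + 1974 = 1962)
K = 1/3135 (K = 1/(1962 + 1173) = 1/3135 ≈ 0.00031898)
I(Z, z) = (-1 + Z)²*(-20 + Z) (I(Z, z) = (Z - 20)*(-1 + Z)² = (-20 + Z)*(-1 + Z)² = (-1 + Z)²*(-20 + Z))
3856293 - I(K, 808) = 3856293 - (-1 + 1/3135)²*(-20 + 1/3135) = 3856293 - (-3134/3135)²*(-62699)/3135 = 3856293 - 9821956*(-62699)/(9828225*3135) = 3856293 - 1*(-615826819244/30811485375) = 3856293 + 615826819244/30811485375 = 118818731198034119/30811485375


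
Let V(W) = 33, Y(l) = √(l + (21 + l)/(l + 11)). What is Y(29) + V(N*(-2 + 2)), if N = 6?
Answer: 77/2 ≈ 38.500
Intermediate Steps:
Y(l) = √(l + (21 + l)/(11 + l))
Y(29) + V(N*(-2 + 2)) = √((21 + 29 + 29*(11 + 29))/(11 + 29)) + 33 = √((21 + 29 + 29*40)/40) + 33 = √((21 + 29 + 1160)/40) + 33 = √((1/40)*1210) + 33 = √(121/4) + 33 = 11/2 + 33 = 77/2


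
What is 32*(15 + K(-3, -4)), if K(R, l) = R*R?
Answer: 768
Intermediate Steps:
K(R, l) = R**2
32*(15 + K(-3, -4)) = 32*(15 + (-3)**2) = 32*(15 + 9) = 32*24 = 768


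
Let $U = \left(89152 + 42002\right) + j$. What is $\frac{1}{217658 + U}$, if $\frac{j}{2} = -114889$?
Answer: $\frac{1}{119034} \approx 8.401 \cdot 10^{-6}$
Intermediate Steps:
$j = -229778$ ($j = 2 \left(-114889\right) = -229778$)
$U = -98624$ ($U = \left(89152 + 42002\right) - 229778 = 131154 - 229778 = -98624$)
$\frac{1}{217658 + U} = \frac{1}{217658 - 98624} = \frac{1}{119034}$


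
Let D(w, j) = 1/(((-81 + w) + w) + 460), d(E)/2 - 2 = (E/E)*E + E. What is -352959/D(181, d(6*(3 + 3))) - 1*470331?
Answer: -262012950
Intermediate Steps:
d(E) = 4 + 4*E (d(E) = 4 + 2*((E/E)*E + E) = 4 + 2*(1*E + E) = 4 + 2*(E + E) = 4 + 2*(2*E) = 4 + 4*E)
D(w, j) = 1/(379 + 2*w) (D(w, j) = 1/((-81 + 2*w) + 460) = 1/(379 + 2*w))
-352959/D(181, d(6*(3 + 3))) - 1*470331 = -352959/(1/(379 + 2*181)) - 1*470331 = -352959/(1/(379 + 362)) - 470331 = -352959/(1/741) - 470331 = -352959/1/741 - 470331 = -352959*741 - 470331 = -261542619 - 470331 = -262012950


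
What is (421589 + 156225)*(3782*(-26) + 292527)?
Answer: 112208589730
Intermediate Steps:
(421589 + 156225)*(3782*(-26) + 292527) = 577814*(-98332 + 292527) = 577814*194195 = 112208589730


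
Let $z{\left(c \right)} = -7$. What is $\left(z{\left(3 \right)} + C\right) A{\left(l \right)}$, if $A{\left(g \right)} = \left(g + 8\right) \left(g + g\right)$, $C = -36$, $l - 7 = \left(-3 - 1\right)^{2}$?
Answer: $-61318$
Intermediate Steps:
$l = 23$ ($l = 7 + \left(-3 - 1\right)^{2} = 7 + \left(-4\right)^{2} = 7 + 16 = 23$)
$A{\left(g \right)} = 2 g \left(8 + g\right)$ ($A{\left(g \right)} = \left(8 + g\right) 2 g = 2 g \left(8 + g\right)$)
$\left(z{\left(3 \right)} + C\right) A{\left(l \right)} = \left(-7 - 36\right) 2 \cdot 23 \left(8 + 23\right) = - 43 \cdot 2 \cdot 23 \cdot 31 = \left(-43\right) 1426 = -61318$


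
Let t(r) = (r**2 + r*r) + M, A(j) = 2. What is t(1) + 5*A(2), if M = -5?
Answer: 7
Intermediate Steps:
t(r) = -5 + 2*r**2 (t(r) = (r**2 + r*r) - 5 = (r**2 + r**2) - 5 = 2*r**2 - 5 = -5 + 2*r**2)
t(1) + 5*A(2) = (-5 + 2*1**2) + 5*2 = (-5 + 2*1) + 10 = (-5 + 2) + 10 = -3 + 10 = 7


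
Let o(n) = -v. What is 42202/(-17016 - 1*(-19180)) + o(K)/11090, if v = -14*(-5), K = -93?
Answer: 23393435/1199938 ≈ 19.496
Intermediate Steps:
v = 70
o(n) = -70 (o(n) = -1*70 = -70)
42202/(-17016 - 1*(-19180)) + o(K)/11090 = 42202/(-17016 - 1*(-19180)) - 70/11090 = 42202/(-17016 + 19180) - 70*1/11090 = 42202/2164 - 7/1109 = 42202*(1/2164) - 7/1109 = 21101/1082 - 7/1109 = 23393435/1199938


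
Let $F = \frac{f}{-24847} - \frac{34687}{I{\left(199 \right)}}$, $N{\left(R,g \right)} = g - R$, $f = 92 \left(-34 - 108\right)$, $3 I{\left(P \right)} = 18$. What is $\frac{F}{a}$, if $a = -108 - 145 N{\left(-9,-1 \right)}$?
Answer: $\frac{861789505}{189035976} \approx 4.5589$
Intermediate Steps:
$I{\left(P \right)} = 6$ ($I{\left(P \right)} = \frac{1}{3} \cdot 18 = 6$)
$f = -13064$ ($f = 92 \left(-142\right) = -13064$)
$a = -1268$ ($a = -108 - 145 \left(-1 - -9\right) = -108 - 145 \left(-1 + 9\right) = -108 - 1160 = -1268$)
$F = - \frac{861789505}{149082}$ ($F = - \frac{13064}{-24847} - \frac{34687}{6} = \left(-13064\right) \left(- \frac{1}{24847}\right) - \frac{34687}{6} = \frac{13064}{24847} - \frac{34687}{6} = - \frac{861789505}{149082} \approx -5780.6$)
$\frac{F}{a} = - \frac{861789505}{149082 \left(-1268\right)} = \left(- \frac{861789505}{149082}\right) \left(- \frac{1}{1268}\right) = \frac{861789505}{189035976}$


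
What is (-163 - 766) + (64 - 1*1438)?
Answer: -2303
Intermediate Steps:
(-163 - 766) + (64 - 1*1438) = -929 + (64 - 1438) = -929 - 1374 = -2303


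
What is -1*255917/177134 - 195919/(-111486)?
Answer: 1543188371/4936990281 ≈ 0.31258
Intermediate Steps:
-1*255917/177134 - 195919/(-111486) = -255917*1/177134 - 195919*(-1/111486) = -255917/177134 + 195919/111486 = 1543188371/4936990281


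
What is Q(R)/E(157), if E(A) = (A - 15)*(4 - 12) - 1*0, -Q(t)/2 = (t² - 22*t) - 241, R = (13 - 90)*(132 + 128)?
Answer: 401240599/568 ≈ 7.0641e+5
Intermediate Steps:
R = -20020 (R = -77*260 = -20020)
Q(t) = 482 - 2*t² + 44*t (Q(t) = -2*((t² - 22*t) - 241) = -2*(-241 + t² - 22*t) = 482 - 2*t² + 44*t)
E(A) = 120 - 8*A (E(A) = (-15 + A)*(-8) + 0 = (120 - 8*A) + 0 = 120 - 8*A)
Q(R)/E(157) = (482 - 2*(-20020)² + 44*(-20020))/(120 - 8*157) = (482 - 2*400800400 - 880880)/(120 - 1256) = (482 - 801600800 - 880880)/(-1136) = -802481198*(-1/1136) = 401240599/568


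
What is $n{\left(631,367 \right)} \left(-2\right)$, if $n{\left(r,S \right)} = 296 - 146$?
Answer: $-300$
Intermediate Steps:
$n{\left(r,S \right)} = 150$ ($n{\left(r,S \right)} = 296 - 146 = 150$)
$n{\left(631,367 \right)} \left(-2\right) = 150 \left(-2\right) = -300$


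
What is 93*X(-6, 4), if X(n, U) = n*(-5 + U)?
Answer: 558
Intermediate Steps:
93*X(-6, 4) = 93*(-6*(-5 + 4)) = 93*(-6*(-1)) = 93*6 = 558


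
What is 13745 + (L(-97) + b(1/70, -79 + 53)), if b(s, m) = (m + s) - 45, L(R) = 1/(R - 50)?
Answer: 20100791/1470 ≈ 13674.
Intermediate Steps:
L(R) = 1/(-50 + R)
b(s, m) = -45 + m + s
13745 + (L(-97) + b(1/70, -79 + 53)) = 13745 + (1/(-50 - 97) + (-45 + (-79 + 53) + 1/70)) = 13745 + (1/(-147) + (-45 - 26 + 1/70)) = 13745 + (-1/147 - 4969/70) = 13745 - 104359/1470 = 20100791/1470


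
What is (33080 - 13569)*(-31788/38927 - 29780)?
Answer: -22618670092328/38927 ≈ -5.8105e+8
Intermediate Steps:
(33080 - 13569)*(-31788/38927 - 29780) = 19511*(-31788*1/38927 - 29780) = 19511*(-31788/38927 - 29780) = 19511*(-1159277848/38927) = -22618670092328/38927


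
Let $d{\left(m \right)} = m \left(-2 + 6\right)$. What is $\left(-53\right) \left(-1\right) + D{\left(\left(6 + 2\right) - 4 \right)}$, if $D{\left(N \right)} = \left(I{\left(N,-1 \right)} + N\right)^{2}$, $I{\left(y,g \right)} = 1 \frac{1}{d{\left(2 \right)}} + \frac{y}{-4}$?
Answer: $\frac{4017}{64} \approx 62.766$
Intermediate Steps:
$d{\left(m \right)} = 4 m$ ($d{\left(m \right)} = m 4 = 4 m$)
$I{\left(y,g \right)} = \frac{1}{8} - \frac{y}{4}$ ($I{\left(y,g \right)} = 1 \frac{1}{4 \cdot 2} + \frac{y}{-4} = 1 \cdot \frac{1}{8} + y \left(- \frac{1}{4}\right) = 1 \cdot \frac{1}{8} - \frac{y}{4} = \frac{1}{8} - \frac{y}{4}$)
$D{\left(N \right)} = \left(\frac{1}{8} + \frac{3 N}{4}\right)^{2}$ ($D{\left(N \right)} = \left(\left(\frac{1}{8} - \frac{N}{4}\right) + N\right)^{2} = \left(\frac{1}{8} + \frac{3 N}{4}\right)^{2}$)
$\left(-53\right) \left(-1\right) + D{\left(\left(6 + 2\right) - 4 \right)} = \left(-53\right) \left(-1\right) + \frac{\left(1 + 6 \left(\left(6 + 2\right) - 4\right)\right)^{2}}{64} = 53 + \frac{\left(1 + 6 \left(8 - 4\right)\right)^{2}}{64} = 53 + \frac{\left(1 + 6 \cdot 4\right)^{2}}{64} = 53 + \frac{\left(1 + 24\right)^{2}}{64} = 53 + \frac{25^{2}}{64} = 53 + \frac{1}{64} \cdot 625 = 53 + \frac{625}{64} = \frac{4017}{64}$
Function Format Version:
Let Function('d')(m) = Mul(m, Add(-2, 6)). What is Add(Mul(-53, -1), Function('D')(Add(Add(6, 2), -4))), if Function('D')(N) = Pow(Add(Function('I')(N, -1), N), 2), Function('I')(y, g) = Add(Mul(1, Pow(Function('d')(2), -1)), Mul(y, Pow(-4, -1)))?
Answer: Rational(4017, 64) ≈ 62.766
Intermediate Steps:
Function('d')(m) = Mul(4, m) (Function('d')(m) = Mul(m, 4) = Mul(4, m))
Function('I')(y, g) = Add(Rational(1, 8), Mul(Rational(-1, 4), y)) (Function('I')(y, g) = Add(Mul(1, Pow(Mul(4, 2), -1)), Mul(y, Pow(-4, -1))) = Add(Mul(1, Pow(8, -1)), Mul(y, Rational(-1, 4))) = Add(Mul(1, Rational(1, 8)), Mul(Rational(-1, 4), y)) = Add(Rational(1, 8), Mul(Rational(-1, 4), y)))
Function('D')(N) = Pow(Add(Rational(1, 8), Mul(Rational(3, 4), N)), 2) (Function('D')(N) = Pow(Add(Add(Rational(1, 8), Mul(Rational(-1, 4), N)), N), 2) = Pow(Add(Rational(1, 8), Mul(Rational(3, 4), N)), 2))
Add(Mul(-53, -1), Function('D')(Add(Add(6, 2), -4))) = Add(Mul(-53, -1), Mul(Rational(1, 64), Pow(Add(1, Mul(6, Add(Add(6, 2), -4))), 2))) = Add(53, Mul(Rational(1, 64), Pow(Add(1, Mul(6, Add(8, -4))), 2))) = Add(53, Mul(Rational(1, 64), Pow(Add(1, Mul(6, 4)), 2))) = Add(53, Mul(Rational(1, 64), Pow(Add(1, 24), 2))) = Add(53, Mul(Rational(1, 64), Pow(25, 2))) = Add(53, Mul(Rational(1, 64), 625)) = Add(53, Rational(625, 64)) = Rational(4017, 64)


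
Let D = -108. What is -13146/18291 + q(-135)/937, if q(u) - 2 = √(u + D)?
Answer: -584820/816127 + 9*I*√3/937 ≈ -0.71658 + 0.016637*I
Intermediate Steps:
q(u) = 2 + √(-108 + u) (q(u) = 2 + √(u - 108) = 2 + √(-108 + u))
-13146/18291 + q(-135)/937 = -13146/18291 + (2 + √(-108 - 135))/937 = -13146*1/18291 + (2 + √(-243))*(1/937) = -626/871 + (2 + 9*I*√3)*(1/937) = -626/871 + (2/937 + 9*I*√3/937) = -584820/816127 + 9*I*√3/937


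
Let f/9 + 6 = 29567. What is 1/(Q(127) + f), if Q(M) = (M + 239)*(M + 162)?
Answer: 1/371823 ≈ 2.6895e-6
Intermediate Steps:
f = 266049 (f = -54 + 9*29567 = -54 + 266103 = 266049)
Q(M) = (162 + M)*(239 + M) (Q(M) = (239 + M)*(162 + M) = (162 + M)*(239 + M))
1/(Q(127) + f) = 1/((38718 + 127**2 + 401*127) + 266049) = 1/((38718 + 16129 + 50927) + 266049) = 1/(105774 + 266049) = 1/371823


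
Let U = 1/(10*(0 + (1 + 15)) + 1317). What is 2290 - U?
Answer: 3382329/1477 ≈ 2290.0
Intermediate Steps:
U = 1/1477 (U = 1/(10*(0 + 16) + 1317) = 1/(10*16 + 1317) = 1/(160 + 1317) = 1/1477 ≈ 0.00067705)
2290 - U = 2290 - 1*1/1477 = 2290 - 1/1477 = 3382329/1477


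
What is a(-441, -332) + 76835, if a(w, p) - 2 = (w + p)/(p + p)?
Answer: 51020541/664 ≈ 76838.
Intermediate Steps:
a(w, p) = 2 + (p + w)/(2*p) (a(w, p) = 2 + (w + p)/(p + p) = 2 + (p + w)/((2*p)) = 2 + (p + w)*(1/(2*p)) = 2 + (p + w)/(2*p))
a(-441, -332) + 76835 = (½)*(-441 + 5*(-332))/(-332) + 76835 = (½)*(-1/332)*(-441 - 1660) + 76835 = (½)*(-1/332)*(-2101) + 76835 = 2101/664 + 76835 = 51020541/664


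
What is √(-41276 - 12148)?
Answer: 12*I*√371 ≈ 231.14*I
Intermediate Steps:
√(-41276 - 12148) = √(-53424) = 12*I*√371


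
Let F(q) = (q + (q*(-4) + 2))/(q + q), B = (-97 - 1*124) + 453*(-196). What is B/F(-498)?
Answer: 22163241/374 ≈ 59260.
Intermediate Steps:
B = -89009 (B = (-97 - 124) - 88788 = -221 - 88788 = -89009)
F(q) = (2 - 3*q)/(2*q) (F(q) = (q + (-4*q + 2))/((2*q)) = (q + (2 - 4*q))*(1/(2*q)) = (2 - 3*q)*(1/(2*q)) = (2 - 3*q)/(2*q))
B/F(-498) = -89009/(-3/2 + 1/(-498)) = -89009/(-3/2 - 1/498) = -89009/(-374/249) = -89009*(-249/374) = 22163241/374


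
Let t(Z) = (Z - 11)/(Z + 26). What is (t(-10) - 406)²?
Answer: 42471289/256 ≈ 1.6590e+5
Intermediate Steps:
t(Z) = (-11 + Z)/(26 + Z)
(t(-10) - 406)² = ((-11 - 10)/(26 - 10) - 406)² = (-21/16 - 406)² = (-6517/16)² = 42471289/256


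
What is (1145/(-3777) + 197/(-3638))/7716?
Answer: -4909579/106023441816 ≈ -4.6307e-5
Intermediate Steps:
(1145/(-3777) + 197/(-3638))/7716 = (1145*(-1/3777) + 197*(-1/3638))*(1/7716) = (-1145/3777 - 197/3638)*(1/7716) = -4909579/13740726*1/7716 = -4909579/106023441816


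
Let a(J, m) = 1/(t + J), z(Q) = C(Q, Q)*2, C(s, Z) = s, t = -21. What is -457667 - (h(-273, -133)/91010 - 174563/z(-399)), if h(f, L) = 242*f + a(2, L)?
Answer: -1662717432329/3631299 ≈ -4.5789e+5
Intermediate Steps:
z(Q) = 2*Q (z(Q) = Q*2 = 2*Q)
a(J, m) = 1/(-21 + J)
h(f, L) = -1/19 + 242*f (h(f, L) = 242*f + 1/(-21 + 2) = 242*f + 1/(-19) = 242*f - 1/19 = -1/19 + 242*f)
-457667 - (h(-273, -133)/91010 - 174563/z(-399)) = -457667 - ((-1/19 + 242*(-273))/91010 - 174563/(2*(-399))) = -457667 - ((-1/19 - 66066)*(1/91010) - 174563/(-798)) = -457667 - (-1255255/19*1/91010 - 174563*(-1/798)) = -457667 - (-251051/345838 + 174563/798) = -457667 - 1*791712896/3631299 = -457667 - 791712896/3631299 = -1662717432329/3631299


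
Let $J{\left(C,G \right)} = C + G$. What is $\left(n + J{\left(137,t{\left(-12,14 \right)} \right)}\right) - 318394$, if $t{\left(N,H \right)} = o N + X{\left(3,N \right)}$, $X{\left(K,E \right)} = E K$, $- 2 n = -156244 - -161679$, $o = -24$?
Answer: $- \frac{641445}{2} \approx -3.2072 \cdot 10^{5}$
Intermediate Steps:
$n = - \frac{5435}{2}$ ($n = - \frac{-156244 - -161679}{2} = - \frac{-156244 + 161679}{2} = \left(- \frac{1}{2}\right) 5435 = - \frac{5435}{2} \approx -2717.5$)
$t{\left(N,H \right)} = - 21 N$ ($t{\left(N,H \right)} = - 24 N + N 3 = - 24 N + 3 N = - 21 N$)
$\left(n + J{\left(137,t{\left(-12,14 \right)} \right)}\right) - 318394 = \left(- \frac{5435}{2} + \left(137 - -252\right)\right) - 318394 = \left(- \frac{5435}{2} + \left(137 + 252\right)\right) - 318394 = \left(- \frac{5435}{2} + 389\right) - 318394 = - \frac{4657}{2} - 318394 = - \frac{641445}{2}$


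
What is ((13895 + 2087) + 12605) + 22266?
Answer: 50853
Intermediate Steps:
((13895 + 2087) + 12605) + 22266 = (15982 + 12605) + 22266 = 28587 + 22266 = 50853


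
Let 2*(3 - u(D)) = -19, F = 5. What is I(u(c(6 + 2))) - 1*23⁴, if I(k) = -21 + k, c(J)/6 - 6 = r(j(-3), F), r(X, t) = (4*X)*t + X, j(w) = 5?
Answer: -559699/2 ≈ -2.7985e+5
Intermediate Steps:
r(X, t) = X + 4*X*t (r(X, t) = 4*X*t + X = X + 4*X*t)
c(J) = 666 (c(J) = 36 + 6*(5*(1 + 4*5)) = 36 + 6*(5*(1 + 20)) = 36 + 6*(5*21) = 36 + 6*105 = 36 + 630 = 666)
u(D) = 25/2 (u(D) = 3 - ½*(-19) = 3 + 19/2 = 25/2)
I(u(c(6 + 2))) - 1*23⁴ = (-21 + 25/2) - 1*23⁴ = -17/2 - 1*279841 = -17/2 - 279841 = -559699/2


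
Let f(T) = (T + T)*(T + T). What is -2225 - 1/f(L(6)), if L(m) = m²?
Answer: -11534401/5184 ≈ -2225.0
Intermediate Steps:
f(T) = 4*T² (f(T) = (2*T)*(2*T) = 4*T²)
-2225 - 1/f(L(6)) = -2225 - 1/(4*(6²)²) = -2225 - 1/(4*36²) = -2225 - 1/(4*1296) = -2225 - 1/5184 = -11534401/5184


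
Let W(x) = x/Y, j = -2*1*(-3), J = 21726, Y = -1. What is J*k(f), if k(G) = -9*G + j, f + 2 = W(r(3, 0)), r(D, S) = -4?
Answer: -260712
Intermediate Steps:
j = 6 (j = -2*(-3) = 6)
W(x) = -x (W(x) = x/(-1) = x*(-1) = -x)
f = 2 (f = -2 - 1*(-4) = -2 + 4 = 2)
k(G) = 6 - 9*G (k(G) = -9*G + 6 = 6 - 9*G)
J*k(f) = 21726*(6 - 9*2) = 21726*(6 - 18) = 21726*(-12) = -260712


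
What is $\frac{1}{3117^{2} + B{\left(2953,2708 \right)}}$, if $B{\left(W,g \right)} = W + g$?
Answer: $\frac{1}{9721350} \approx 1.0287 \cdot 10^{-7}$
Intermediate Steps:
$\frac{1}{3117^{2} + B{\left(2953,2708 \right)}} = \frac{1}{3117^{2} + \left(2953 + 2708\right)} = \frac{1}{9715689 + 5661} = \frac{1}{9721350}$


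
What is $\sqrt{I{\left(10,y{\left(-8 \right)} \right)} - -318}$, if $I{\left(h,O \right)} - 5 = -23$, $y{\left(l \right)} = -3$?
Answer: $10 \sqrt{3} \approx 17.32$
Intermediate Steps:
$I{\left(h,O \right)} = -18$ ($I{\left(h,O \right)} = 5 - 23 = -18$)
$\sqrt{I{\left(10,y{\left(-8 \right)} \right)} - -318} = \sqrt{-18 - -318} = \sqrt{-18 + \left(-44 + 362\right)} = \sqrt{-18 + 318} = \sqrt{300} = 10 \sqrt{3}$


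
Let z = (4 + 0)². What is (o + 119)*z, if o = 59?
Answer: 2848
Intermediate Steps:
z = 16 (z = 4² = 16)
(o + 119)*z = (59 + 119)*16 = 178*16 = 2848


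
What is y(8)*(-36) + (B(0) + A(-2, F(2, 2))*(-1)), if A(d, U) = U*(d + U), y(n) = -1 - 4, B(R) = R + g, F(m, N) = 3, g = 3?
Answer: 180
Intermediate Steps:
B(R) = 3 + R (B(R) = R + 3 = 3 + R)
y(n) = -5
A(d, U) = U*(U + d)
y(8)*(-36) + (B(0) + A(-2, F(2, 2))*(-1)) = -5*(-36) + ((3 + 0) + (3*(3 - 2))*(-1)) = 180 + (3 + (3*1)*(-1)) = 180 + (3 + 3*(-1)) = 180 + (3 - 3) = 180 + 0 = 180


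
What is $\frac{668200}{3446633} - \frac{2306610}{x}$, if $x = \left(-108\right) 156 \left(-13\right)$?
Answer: $- \frac{144512709395}{13979543448} \approx -10.337$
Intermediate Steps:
$x = 219024$ ($x = \left(-16848\right) \left(-13\right) = 219024$)
$\frac{668200}{3446633} - \frac{2306610}{x} = \frac{668200}{3446633} - \frac{2306610}{219024} = 668200 \cdot \frac{1}{3446633} - \frac{42715}{4056} = \frac{668200}{3446633} - \frac{42715}{4056} = - \frac{144512709395}{13979543448}$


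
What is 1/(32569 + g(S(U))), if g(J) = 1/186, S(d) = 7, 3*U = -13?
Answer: 186/6057835 ≈ 3.0704e-5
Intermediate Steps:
U = -13/3 (U = (⅓)*(-13) = -13/3 ≈ -4.3333)
g(J) = 1/186
1/(32569 + g(S(U))) = 1/(32569 + 1/186) = 1/(6057835/186) = 186/6057835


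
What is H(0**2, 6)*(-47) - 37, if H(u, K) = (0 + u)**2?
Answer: -37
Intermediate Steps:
H(u, K) = u**2
H(0**2, 6)*(-47) - 37 = (0**2)**2*(-47) - 37 = 0**2*(-47) - 37 = 0*(-47) - 37 = 0 - 37 = -37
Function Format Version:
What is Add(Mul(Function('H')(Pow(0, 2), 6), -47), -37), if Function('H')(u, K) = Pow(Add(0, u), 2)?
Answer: -37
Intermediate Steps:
Function('H')(u, K) = Pow(u, 2)
Add(Mul(Function('H')(Pow(0, 2), 6), -47), -37) = Add(Mul(Pow(Pow(0, 2), 2), -47), -37) = Add(Mul(Pow(0, 2), -47), -37) = Add(Mul(0, -47), -37) = Add(0, -37) = -37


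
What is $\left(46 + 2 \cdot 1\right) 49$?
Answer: $2352$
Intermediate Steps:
$\left(46 + 2 \cdot 1\right) 49 = \left(46 + 2\right) 49 = 48 \cdot 49 = 2352$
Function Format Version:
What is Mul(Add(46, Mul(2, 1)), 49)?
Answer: 2352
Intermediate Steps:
Mul(Add(46, Mul(2, 1)), 49) = Mul(Add(46, 2), 49) = Mul(48, 49) = 2352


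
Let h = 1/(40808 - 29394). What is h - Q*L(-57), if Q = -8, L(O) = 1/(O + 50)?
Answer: -91305/79898 ≈ -1.1428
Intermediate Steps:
L(O) = 1/(50 + O)
h = 1/11414 ≈ 8.7612e-5
h - Q*L(-57) = 1/11414 - (-8)/(50 - 57) = 1/11414 - (-8)/(-7) = 1/11414 - (-8)*(-1)/7 = 1/11414 - 1*8/7 = 1/11414 - 8/7 = -91305/79898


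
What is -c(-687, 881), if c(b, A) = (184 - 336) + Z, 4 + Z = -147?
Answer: 303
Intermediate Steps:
Z = -151 (Z = -4 - 147 = -151)
c(b, A) = -303 (c(b, A) = (184 - 336) - 151 = -152 - 151 = -303)
-c(-687, 881) = -1*(-303) = 303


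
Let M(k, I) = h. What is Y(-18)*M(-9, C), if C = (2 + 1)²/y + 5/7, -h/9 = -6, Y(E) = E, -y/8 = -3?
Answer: -972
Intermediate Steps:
y = 24 (y = -8*(-3) = 24)
h = 54 (h = -9*(-6) = 54)
C = 61/56 (C = (2 + 1)²/24 + 5/7 = 3²*(1/24) + 5*(⅐) = 9*(1/24) + 5/7 = 3/8 + 5/7 = 61/56 ≈ 1.0893)
M(k, I) = 54
Y(-18)*M(-9, C) = -18*54 = -972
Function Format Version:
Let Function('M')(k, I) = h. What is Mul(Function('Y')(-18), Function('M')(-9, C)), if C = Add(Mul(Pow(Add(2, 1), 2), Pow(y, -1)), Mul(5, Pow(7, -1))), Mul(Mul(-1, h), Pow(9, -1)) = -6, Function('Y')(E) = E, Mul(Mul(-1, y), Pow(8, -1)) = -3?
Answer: -972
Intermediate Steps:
y = 24 (y = Mul(-8, -3) = 24)
h = 54 (h = Mul(-9, -6) = 54)
C = Rational(61, 56) (C = Add(Mul(Pow(Add(2, 1), 2), Pow(24, -1)), Mul(5, Pow(7, -1))) = Add(Mul(Pow(3, 2), Rational(1, 24)), Mul(5, Rational(1, 7))) = Add(Mul(9, Rational(1, 24)), Rational(5, 7)) = Add(Rational(3, 8), Rational(5, 7)) = Rational(61, 56) ≈ 1.0893)
Function('M')(k, I) = 54
Mul(Function('Y')(-18), Function('M')(-9, C)) = Mul(-18, 54) = -972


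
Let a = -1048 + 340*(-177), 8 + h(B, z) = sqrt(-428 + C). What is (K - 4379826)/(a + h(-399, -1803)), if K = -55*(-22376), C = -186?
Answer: 7416965556/144224935 + 121121*I*sqrt(614)/144224935 ≈ 51.426 + 0.02081*I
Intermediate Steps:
K = 1230680
h(B, z) = -8 + I*sqrt(614) (h(B, z) = -8 + sqrt(-428 - 186) = -8 + sqrt(-614) = -8 + I*sqrt(614))
a = -61228 (a = -1048 - 60180 = -61228)
(K - 4379826)/(a + h(-399, -1803)) = (1230680 - 4379826)/(-61228 + (-8 + I*sqrt(614))) = -3149146/(-61236 + I*sqrt(614))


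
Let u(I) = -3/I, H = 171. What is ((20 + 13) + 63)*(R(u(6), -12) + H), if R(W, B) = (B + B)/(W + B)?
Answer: 415008/25 ≈ 16600.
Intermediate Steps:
R(W, B) = 2*B/(B + W) (R(W, B) = (2*B)/(B + W) = 2*B/(B + W))
((20 + 13) + 63)*(R(u(6), -12) + H) = ((20 + 13) + 63)*(2*(-12)/(-12 - 3/6) + 171) = (33 + 63)*(2*(-12)/(-12 - 3*1/6) + 171) = 96*(2*(-12)/(-12 - 1/2) + 171) = 96*(2*(-12)/(-25/2) + 171) = 96*(2*(-12)*(-2/25) + 171) = 96*(48/25 + 171) = 96*(4323/25) = 415008/25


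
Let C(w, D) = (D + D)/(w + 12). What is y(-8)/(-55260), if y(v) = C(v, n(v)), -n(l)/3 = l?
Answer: -1/4605 ≈ -0.00021716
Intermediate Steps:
n(l) = -3*l
C(w, D) = 2*D/(12 + w) (C(w, D) = (2*D)/(12 + w) = 2*D/(12 + w))
y(v) = -6*v/(12 + v) (y(v) = 2*(-3*v)/(12 + v) = -6*v/(12 + v))
y(-8)/(-55260) = -6*(-8)/(12 - 8)/(-55260) = -6*(-8)/4*(-1/55260) = -6*(-8)*¼*(-1/55260) = 12*(-1/55260) = -1/4605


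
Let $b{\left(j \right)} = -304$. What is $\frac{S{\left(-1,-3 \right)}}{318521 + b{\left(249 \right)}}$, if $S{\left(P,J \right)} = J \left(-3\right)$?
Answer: $\frac{9}{318217} \approx 2.8283 \cdot 10^{-5}$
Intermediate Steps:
$S{\left(P,J \right)} = - 3 J$
$\frac{S{\left(-1,-3 \right)}}{318521 + b{\left(249 \right)}} = \frac{\left(-3\right) \left(-3\right)}{318521 - 304} = \frac{9}{318217}$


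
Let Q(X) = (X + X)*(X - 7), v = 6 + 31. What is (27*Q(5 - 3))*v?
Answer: -19980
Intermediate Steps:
v = 37
Q(X) = 2*X*(-7 + X) (Q(X) = (2*X)*(-7 + X) = 2*X*(-7 + X))
(27*Q(5 - 3))*v = (27*(2*(5 - 3)*(-7 + (5 - 3))))*37 = (27*(2*2*(-7 + 2)))*37 = (27*(2*2*(-5)))*37 = (27*(-20))*37 = -540*37 = -19980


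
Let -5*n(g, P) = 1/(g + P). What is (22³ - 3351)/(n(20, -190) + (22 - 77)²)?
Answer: 6202450/2571251 ≈ 2.4122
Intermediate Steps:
n(g, P) = -1/(5*(P + g)) (n(g, P) = -1/(5*(g + P)) = -1/(5*(P + g)))
(22³ - 3351)/(n(20, -190) + (22 - 77)²) = (22³ - 3351)/(-1/(5*(-190) + 5*20) + (22 - 77)²) = (10648 - 3351)/(-1/(-950 + 100) + (-55)²) = 7297/(-1/(-850) + 3025) = 7297/(-1*(-1/850) + 3025) = 7297/(1/850 + 3025) = 7297/(2571251/850) = 7297*(850/2571251) = 6202450/2571251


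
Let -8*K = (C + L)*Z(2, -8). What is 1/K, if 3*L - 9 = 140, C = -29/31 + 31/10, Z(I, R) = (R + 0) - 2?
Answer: 744/48203 ≈ 0.015435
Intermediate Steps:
Z(I, R) = -2 + R (Z(I, R) = R - 2 = -2 + R)
C = 671/310 (C = -29*1/31 + 31*(⅒) = -29/31 + 31/10 = 671/310 ≈ 2.1645)
L = 149/3 (L = 3 + (⅓)*140 = 3 + 140/3 = 149/3 ≈ 49.667)
K = 48203/744 (K = -(671/310 + 149/3)*(-2 - 8)/8 = -48203*(-10)/7440 = -⅛*(-48203/93) = 48203/744 ≈ 64.789)
1/K = 1/(48203/744) = 744/48203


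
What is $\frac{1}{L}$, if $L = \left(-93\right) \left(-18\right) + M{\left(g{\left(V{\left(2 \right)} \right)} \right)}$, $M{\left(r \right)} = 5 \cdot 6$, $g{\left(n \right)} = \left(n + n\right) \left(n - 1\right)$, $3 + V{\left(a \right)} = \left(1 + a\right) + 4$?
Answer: $\frac{1}{1704} \approx 0.00058685$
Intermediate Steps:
$V{\left(a \right)} = 2 + a$ ($V{\left(a \right)} = -3 + \left(\left(1 + a\right) + 4\right) = -3 + \left(5 + a\right) = 2 + a$)
$g{\left(n \right)} = 2 n \left(-1 + n\right)$
$M{\left(r \right)} = 30$
$L = 1704$ ($L = \left(-93\right) \left(-18\right) + 30 = 1674 + 30 = 1704$)
$\frac{1}{L} = \frac{1}{1704}$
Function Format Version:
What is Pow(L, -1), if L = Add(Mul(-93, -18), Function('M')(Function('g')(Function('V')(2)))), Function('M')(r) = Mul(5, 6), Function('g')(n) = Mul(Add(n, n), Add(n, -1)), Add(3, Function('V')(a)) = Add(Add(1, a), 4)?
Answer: Rational(1, 1704) ≈ 0.00058685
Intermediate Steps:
Function('V')(a) = Add(2, a) (Function('V')(a) = Add(-3, Add(Add(1, a), 4)) = Add(-3, Add(5, a)) = Add(2, a))
Function('g')(n) = Mul(2, n, Add(-1, n)) (Function('g')(n) = Mul(Mul(2, n), Add(-1, n)) = Mul(2, n, Add(-1, n)))
Function('M')(r) = 30
L = 1704 (L = Add(Mul(-93, -18), 30) = Add(1674, 30) = 1704)
Pow(L, -1) = Pow(1704, -1) = Rational(1, 1704)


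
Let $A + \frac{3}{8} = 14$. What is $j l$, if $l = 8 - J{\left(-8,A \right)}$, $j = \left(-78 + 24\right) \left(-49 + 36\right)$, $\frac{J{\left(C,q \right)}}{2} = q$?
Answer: $- \frac{27027}{2} \approx -13514.0$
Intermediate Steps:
$A = \frac{109}{8}$ ($A = - \frac{3}{8} + 14 = \frac{109}{8} \approx 13.625$)
$J{\left(C,q \right)} = 2 q$
$j = 702$ ($j = \left(-54\right) \left(-13\right) = 702$)
$l = - \frac{77}{4}$ ($l = 8 - 2 \cdot \frac{109}{8} = 8 - \frac{109}{4} = - \frac{77}{4} \approx -19.25$)
$j l = 702 \left(- \frac{77}{4}\right) = - \frac{27027}{2}$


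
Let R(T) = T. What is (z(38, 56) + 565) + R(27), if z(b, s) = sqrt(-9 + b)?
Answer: 592 + sqrt(29) ≈ 597.38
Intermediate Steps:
(z(38, 56) + 565) + R(27) = (sqrt(-9 + 38) + 565) + 27 = (sqrt(29) + 565) + 27 = (565 + sqrt(29)) + 27 = 592 + sqrt(29)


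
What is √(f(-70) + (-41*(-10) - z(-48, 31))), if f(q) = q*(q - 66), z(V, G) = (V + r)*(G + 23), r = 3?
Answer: 2*√3090 ≈ 111.18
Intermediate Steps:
z(V, G) = (3 + V)*(23 + G) (z(V, G) = (V + 3)*(G + 23) = (3 + V)*(23 + G))
f(q) = q*(-66 + q)
√(f(-70) + (-41*(-10) - z(-48, 31))) = √(-70*(-66 - 70) + (-41*(-10) - (69 + 3*31 + 23*(-48) + 31*(-48)))) = √(-70*(-136) + (410 - (69 + 93 - 1104 - 1488))) = √(9520 + (410 - 1*(-2430))) = √(9520 + (410 + 2430)) = √(9520 + 2840) = √12360 = 2*√3090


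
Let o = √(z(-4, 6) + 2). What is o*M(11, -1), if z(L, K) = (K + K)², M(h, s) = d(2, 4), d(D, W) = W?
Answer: 4*√146 ≈ 48.332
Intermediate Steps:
M(h, s) = 4
z(L, K) = 4*K² (z(L, K) = (2*K)² = 4*K²)
o = √146 (o = √(4*6² + 2) = √(4*36 + 2) = √(144 + 2) = √146 ≈ 12.083)
o*M(11, -1) = √146*4 = 4*√146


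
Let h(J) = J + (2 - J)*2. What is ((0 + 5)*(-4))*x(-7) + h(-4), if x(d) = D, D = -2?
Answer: 48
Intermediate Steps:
h(J) = 4 - J (h(J) = J + (4 - 2*J) = 4 - J)
x(d) = -2
((0 + 5)*(-4))*x(-7) + h(-4) = ((0 + 5)*(-4))*(-2) + (4 - 1*(-4)) = (5*(-4))*(-2) + (4 + 4) = -20*(-2) + 8 = 40 + 8 = 48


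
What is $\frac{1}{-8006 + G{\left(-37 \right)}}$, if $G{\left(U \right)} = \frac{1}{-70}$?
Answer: $- \frac{70}{560421} \approx -0.00012491$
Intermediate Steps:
$G{\left(U \right)} = - \frac{1}{70}$
$\frac{1}{-8006 + G{\left(-37 \right)}} = \frac{1}{-8006 - \frac{1}{70}} = \frac{1}{- \frac{560421}{70}} = - \frac{70}{560421}$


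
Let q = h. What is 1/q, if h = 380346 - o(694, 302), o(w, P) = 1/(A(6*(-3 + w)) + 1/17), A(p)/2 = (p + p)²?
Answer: 2337746977/889152711714025 ≈ 2.6292e-6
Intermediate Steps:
A(p) = 8*p² (A(p) = 2*(p + p)² = 2*(2*p)² = 2*(4*p²) = 8*p²)
o(w, P) = 1/(1/17 + 8*(-18 + 6*w)²) (o(w, P) = 1/(8*(6*(-3 + w))² + 1/17) = 1/(8*(-18 + 6*w)² + 1/17) = 1/(1/17 + 8*(-18 + 6*w)²))
h = 889152711714025/2337746977 (h = 380346 - 17/(1 + 4896*(-3 + 694)²) = 380346 - 17/(1 + 4896*691²) = 380346 - 17/(1 + 4896*477481) = 380346 - 17/(1 + 2337746976) = 380346 - 17/2337746977 = 889152711714025/2337746977 ≈ 3.8035e+5)
q = 889152711714025/2337746977 ≈ 3.8035e+5
1/q = 1/(889152711714025/2337746977) = 2337746977/889152711714025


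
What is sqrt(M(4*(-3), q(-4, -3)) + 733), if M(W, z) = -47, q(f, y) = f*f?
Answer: 7*sqrt(14) ≈ 26.192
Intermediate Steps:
q(f, y) = f**2
sqrt(M(4*(-3), q(-4, -3)) + 733) = sqrt(-47 + 733) = sqrt(686) = 7*sqrt(14)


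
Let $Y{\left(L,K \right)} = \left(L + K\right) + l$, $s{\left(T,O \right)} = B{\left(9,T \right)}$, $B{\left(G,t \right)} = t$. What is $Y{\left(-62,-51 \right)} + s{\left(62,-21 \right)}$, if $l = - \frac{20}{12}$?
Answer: $- \frac{158}{3} \approx -52.667$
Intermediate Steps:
$l = - \frac{5}{3}$ ($l = \left(-20\right) \frac{1}{12} = - \frac{5}{3} \approx -1.6667$)
$s{\left(T,O \right)} = T$
$Y{\left(L,K \right)} = - \frac{5}{3} + K + L$ ($Y{\left(L,K \right)} = \left(L + K\right) - \frac{5}{3} = \left(K + L\right) - \frac{5}{3} = - \frac{5}{3} + K + L$)
$Y{\left(-62,-51 \right)} + s{\left(62,-21 \right)} = \left(- \frac{5}{3} - 51 - 62\right) + 62 = - \frac{344}{3} + 62 = - \frac{158}{3}$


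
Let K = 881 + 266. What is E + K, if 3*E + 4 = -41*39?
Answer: 1838/3 ≈ 612.67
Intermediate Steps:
E = -1603/3 (E = -4/3 + (-41*39)/3 = -4/3 + (1/3)*(-1599) = -4/3 - 533 = -1603/3 ≈ -534.33)
K = 1147
E + K = -1603/3 + 1147 = 1838/3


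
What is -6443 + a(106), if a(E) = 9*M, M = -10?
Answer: -6533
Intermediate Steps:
a(E) = -90 (a(E) = 9*(-10) = -90)
-6443 + a(106) = -6443 - 90 = -6533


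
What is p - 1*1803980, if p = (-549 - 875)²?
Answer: 223796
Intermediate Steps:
p = 2027776 (p = (-1424)² = 2027776)
p - 1*1803980 = 2027776 - 1*1803980 = 2027776 - 1803980 = 223796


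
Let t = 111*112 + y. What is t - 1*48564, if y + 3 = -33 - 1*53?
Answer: -36221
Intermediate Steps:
y = -89 (y = -3 + (-33 - 1*53) = -3 + (-33 - 53) = -3 - 86 = -89)
t = 12343 (t = 111*112 - 89 = 12432 - 89 = 12343)
t - 1*48564 = 12343 - 1*48564 = 12343 - 48564 = -36221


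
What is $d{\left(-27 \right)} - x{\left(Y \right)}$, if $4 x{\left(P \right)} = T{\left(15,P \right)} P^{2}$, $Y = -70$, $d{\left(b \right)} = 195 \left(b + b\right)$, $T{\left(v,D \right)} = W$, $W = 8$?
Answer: $-20330$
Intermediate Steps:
$T{\left(v,D \right)} = 8$
$d{\left(b \right)} = 390 b$ ($d{\left(b \right)} = 195 \cdot 2 b = 390 b$)
$x{\left(P \right)} = 2 P^{2}$ ($x{\left(P \right)} = \frac{8 P^{2}}{4} = 2 P^{2}$)
$d{\left(-27 \right)} - x{\left(Y \right)} = 390 \left(-27\right) - 2 \left(-70\right)^{2} = -10530 - 2 \cdot 4900 = -10530 - 9800 = -20330$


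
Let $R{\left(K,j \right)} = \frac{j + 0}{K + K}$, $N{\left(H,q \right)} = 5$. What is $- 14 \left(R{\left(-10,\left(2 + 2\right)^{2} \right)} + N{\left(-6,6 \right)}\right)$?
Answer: $- \frac{294}{5} \approx -58.8$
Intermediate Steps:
$R{\left(K,j \right)} = \frac{j}{2 K}$
$- 14 \left(R{\left(-10,\left(2 + 2\right)^{2} \right)} + N{\left(-6,6 \right)}\right) = - 14 \left(\frac{\left(2 + 2\right)^{2}}{2 \left(-10\right)} + 5\right) = - 14 \left(\frac{1}{2} \cdot 4^{2} \left(- \frac{1}{10}\right) + 5\right) = - 14 \left(\frac{1}{2} \cdot 16 \left(- \frac{1}{10}\right) + 5\right) = - 14 \left(- \frac{4}{5} + 5\right) = \left(-14\right) \frac{21}{5} = - \frac{294}{5}$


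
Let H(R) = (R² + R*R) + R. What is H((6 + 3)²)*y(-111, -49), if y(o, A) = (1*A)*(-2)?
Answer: 1293894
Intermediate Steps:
H(R) = R + 2*R² (H(R) = (R² + R²) + R = 2*R² + R = R + 2*R²)
y(o, A) = -2*A (y(o, A) = A*(-2) = -2*A)
H((6 + 3)²)*y(-111, -49) = ((6 + 3)²*(1 + 2*(6 + 3)²))*(-2*(-49)) = (9²*(1 + 2*9²))*98 = (81*(1 + 2*81))*98 = (81*(1 + 162))*98 = (81*163)*98 = 13203*98 = 1293894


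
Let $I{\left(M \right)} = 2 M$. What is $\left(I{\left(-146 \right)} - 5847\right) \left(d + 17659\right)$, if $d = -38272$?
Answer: $126543207$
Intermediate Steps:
$\left(I{\left(-146 \right)} - 5847\right) \left(d + 17659\right) = \left(2 \left(-146\right) - 5847\right) \left(-38272 + 17659\right) = \left(-292 - 5847\right) \left(-20613\right) = \left(-6139\right) \left(-20613\right) = 126543207$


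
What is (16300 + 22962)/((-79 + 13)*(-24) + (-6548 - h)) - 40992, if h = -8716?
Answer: -1147483/28 ≈ -40982.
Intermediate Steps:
(16300 + 22962)/((-79 + 13)*(-24) + (-6548 - h)) - 40992 = (16300 + 22962)/((-79 + 13)*(-24) + (-6548 - 1*(-8716))) - 40992 = 39262/(-66*(-24) + (-6548 + 8716)) - 40992 = 39262/(1584 + 2168) - 40992 = 39262/3752 - 40992 = 39262*(1/3752) - 40992 = 293/28 - 40992 = -1147483/28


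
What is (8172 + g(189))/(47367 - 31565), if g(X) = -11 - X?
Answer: 3986/7901 ≈ 0.50449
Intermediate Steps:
(8172 + g(189))/(47367 - 31565) = (8172 + (-11 - 1*189))/(47367 - 31565) = (8172 + (-11 - 189))/15802 = (8172 - 200)*(1/15802) = 7972*(1/15802) = 3986/7901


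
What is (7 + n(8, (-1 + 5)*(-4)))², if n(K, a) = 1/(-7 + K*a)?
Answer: 891136/18225 ≈ 48.896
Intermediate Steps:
(7 + n(8, (-1 + 5)*(-4)))² = (7 + 1/(-7 + 8*((-1 + 5)*(-4))))² = (7 + 1/(-7 + 8*(4*(-4))))² = (7 + 1/(-7 + 8*(-16)))² = (7 + 1/(-7 - 128))² = (7 + 1/(-135))² = (7 - 1/135)² = (944/135)² = 891136/18225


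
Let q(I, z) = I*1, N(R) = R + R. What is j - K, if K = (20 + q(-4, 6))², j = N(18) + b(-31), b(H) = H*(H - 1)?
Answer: 772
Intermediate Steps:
N(R) = 2*R
q(I, z) = I
b(H) = H*(-1 + H)
j = 1028 (j = 2*18 - 31*(-1 - 31) = 36 - 31*(-32) = 36 + 992 = 1028)
K = 256 (K = (20 - 4)² = 16² = 256)
j - K = 1028 - 1*256 = 1028 - 256 = 772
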